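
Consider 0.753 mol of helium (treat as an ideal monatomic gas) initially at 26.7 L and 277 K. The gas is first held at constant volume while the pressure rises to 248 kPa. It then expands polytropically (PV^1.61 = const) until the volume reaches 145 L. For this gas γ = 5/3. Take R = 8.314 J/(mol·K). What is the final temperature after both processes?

P₁ = nRT₁/V₁ = 0.753×8.314×277/26.7 = 64.9 kPa.
Step 1 — Isochoric: V stays 26.7 L; P/T = const ⇒ T₂ = 1060 K, P₂ = 248 kPa.
W = 0 (no volume change).
ΔU = nCvΔT = 0.753×12.5×(1060−277) = 7330 J.
Q = ΔU = 7330 J.
State after step 1: P = 248 kPa, V = 26.7 L, T = 1060 K.
Step 2 — Polytropic n=1.61: T₂ = T₁(V₁/V₂)^(n−1) = 1060×(0.184)^0.61 = 377 K; P₂ = P₁(V₁/V₂)^n = 16.3 kPa.
W = (P₁V₁−P₂V₂)/(n−1) = (248×26.7−16.3×145)/0.61 = 6990 J.
ΔU = nCvΔT = 0.753×12.5×(377−1060) = -6390 J.
Q = ΔU + W = 594 J.
Net over both steps: W = 6990 J, Q = 7930 J, ΔU = 937 J.

377 K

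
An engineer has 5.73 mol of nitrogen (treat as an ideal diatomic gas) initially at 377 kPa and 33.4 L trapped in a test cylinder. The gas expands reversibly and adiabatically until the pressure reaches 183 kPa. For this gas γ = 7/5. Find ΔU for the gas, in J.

-5870 J

T₁ = P₁V₁/(nR) = 377×33.4/(5.73×8.314) = 264 K.
Adiabatic: T₂/T₁ = (P₂/P₁)^((γ−1)/γ) ⇒ T₂ = 264×(0.485)^0.286 = 215 K; V₂ = 56.0 L.
For an ideal gas ΔU = nCvΔT with Cv = (5/2)R = 20.8 J/(mol·K).
ΔU = 5.73×20.8×(215−264) = -5870 J.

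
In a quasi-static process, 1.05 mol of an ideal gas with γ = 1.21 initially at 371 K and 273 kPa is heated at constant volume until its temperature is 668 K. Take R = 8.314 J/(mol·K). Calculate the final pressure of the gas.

V₁ = nRT₁/P₁ = 1.05×8.314×371/273 = 11.9 L.
Isochoric: V stays 11.9 L; P/T = const ⇒ T₂ = 668 K, P₂ = 492 kPa.

492 kPa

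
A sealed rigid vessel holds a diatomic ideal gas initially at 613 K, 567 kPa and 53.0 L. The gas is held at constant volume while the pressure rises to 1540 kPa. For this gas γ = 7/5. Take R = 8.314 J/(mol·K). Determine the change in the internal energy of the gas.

n = P₁V₁/(RT₁) = 567×53.0/(8.314×613) = 5.90 mol.
Isochoric: V stays 53.0 L; P/T = const ⇒ T₂ = 1660 K, P₂ = 1540 kPa.
For an ideal gas ΔU = nCvΔT with Cv = (5/2)R = 20.8 J/(mol·K).
ΔU = 5.90×20.8×(1660−613) = 129000 J.

129000 J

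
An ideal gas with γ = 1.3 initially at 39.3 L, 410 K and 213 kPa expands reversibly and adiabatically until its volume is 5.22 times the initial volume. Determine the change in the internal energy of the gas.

n = P₁V₁/(RT₁) = 213×39.3/(8.314×410) = 2.46 mol.
Adiabatic: TV^(γ−1) = const ⇒ T₂ = 410×(0.192)^0.300 = 250 K; PV^γ = const ⇒ P₂ = 24.9 kPa.
For an ideal gas ΔU = nCvΔT with Cv = R/(γ−1) = 27.7 J/(mol·K).
ΔU = 2.46×27.7×(250−410) = -10900 J.

-10900 J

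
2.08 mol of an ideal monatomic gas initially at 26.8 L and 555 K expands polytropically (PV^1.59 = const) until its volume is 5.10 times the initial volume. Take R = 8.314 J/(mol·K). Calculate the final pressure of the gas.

P₁ = nRT₁/V₁ = 2.08×8.314×555/26.8 = 358 kPa.
Polytropic n=1.59: T₂ = T₁(V₁/V₂)^(n−1) = 555×(0.196)^0.59 = 212 K; P₂ = P₁(V₁/V₂)^n = 26.9 kPa.

26.9 kPa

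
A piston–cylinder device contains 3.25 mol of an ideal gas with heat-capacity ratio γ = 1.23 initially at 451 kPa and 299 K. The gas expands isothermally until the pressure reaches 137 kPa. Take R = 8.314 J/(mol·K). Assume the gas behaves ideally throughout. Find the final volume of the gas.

59.0 L

V₁ = nRT₁/P₁ = 3.25×8.314×299/451 = 17.9 L.
Isothermal: T stays 299 K; PV = const ⇒ V₂ = 59.0 L, P₂ = 137 kPa.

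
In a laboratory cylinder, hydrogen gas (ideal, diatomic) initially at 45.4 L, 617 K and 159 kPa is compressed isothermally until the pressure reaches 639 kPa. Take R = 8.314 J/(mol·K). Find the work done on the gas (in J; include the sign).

10000 J

n = P₁V₁/(RT₁) = 159×45.4/(8.314×617) = 1.41 mol.
Isothermal: T stays 617 K; PV = const ⇒ V₂ = 11.3 L, P₂ = 639 kPa.
W = nRT ln(V₂/V₁) = 1.41×8.314×617×ln(0.249) = -10000 J.
Work done on the gas = −W_by = 10000 J.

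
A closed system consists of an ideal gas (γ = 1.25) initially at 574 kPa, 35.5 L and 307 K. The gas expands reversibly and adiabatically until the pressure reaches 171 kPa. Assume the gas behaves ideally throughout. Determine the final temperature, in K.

Adiabatic: T₂/T₁ = (P₂/P₁)^((γ−1)/γ) ⇒ T₂ = 307×(0.298)^0.200 = 241 K; V₂ = 93.5 L.

241 K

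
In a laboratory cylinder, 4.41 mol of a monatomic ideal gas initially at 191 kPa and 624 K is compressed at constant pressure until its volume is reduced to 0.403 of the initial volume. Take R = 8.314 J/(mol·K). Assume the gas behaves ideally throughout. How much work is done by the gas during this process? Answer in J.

-13700 J

V₁ = nRT₁/P₁ = 4.41×8.314×624/191 = 120 L.
Isobaric: P stays 191 kPa; V/T = const ⇒ T₂ = 251 K, V₂ = 48.3 L.
W = PΔV = 191×(48.3−120) kPa·L = -13700 J.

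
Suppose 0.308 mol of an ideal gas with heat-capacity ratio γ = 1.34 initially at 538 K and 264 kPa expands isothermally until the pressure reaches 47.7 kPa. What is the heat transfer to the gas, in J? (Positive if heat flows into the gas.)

V₁ = nRT₁/P₁ = 0.308×8.314×538/264 = 5.22 L.
Isothermal: T stays 538 K; PV = const ⇒ V₂ = 28.9 L, P₂ = 47.7 kPa.
ΔU = 0 (ideal gas, T constant).
W = nRT ln(V₂/V₁) = 0.308×8.314×538×ln(5.53) = 2360 J.
Q = ΔU + W = 2360 J.

2360 J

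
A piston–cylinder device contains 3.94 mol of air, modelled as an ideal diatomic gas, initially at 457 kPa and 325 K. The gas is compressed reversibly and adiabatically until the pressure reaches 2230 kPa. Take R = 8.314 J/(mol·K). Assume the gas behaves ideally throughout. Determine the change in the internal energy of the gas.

V₁ = nRT₁/P₁ = 3.94×8.314×325/457 = 23.3 L.
Adiabatic: T₂/T₁ = (P₂/P₁)^((γ−1)/γ) ⇒ T₂ = 325×(4.88)^0.286 = 511 K; V₂ = 7.51 L.
For an ideal gas ΔU = nCvΔT with Cv = (5/2)R = 20.8 J/(mol·K).
ΔU = 3.94×20.8×(511−325) = 15200 J.

15200 J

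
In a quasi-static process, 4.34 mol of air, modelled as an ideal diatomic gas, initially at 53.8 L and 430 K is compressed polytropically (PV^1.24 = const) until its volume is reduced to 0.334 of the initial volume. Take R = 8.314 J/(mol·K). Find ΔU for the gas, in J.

11700 J

P₁ = nRT₁/V₁ = 4.34×8.314×430/53.8 = 288 kPa.
Polytropic n=1.24: T₂ = T₁(V₁/V₂)^(n−1) = 430×(2.99)^0.24 = 559 K; P₂ = P₁(V₁/V₂)^n = 1120 kPa.
For an ideal gas ΔU = nCvΔT with Cv = (5/2)R = 20.8 J/(mol·K).
ΔU = 4.34×20.8×(559−430) = 11700 J.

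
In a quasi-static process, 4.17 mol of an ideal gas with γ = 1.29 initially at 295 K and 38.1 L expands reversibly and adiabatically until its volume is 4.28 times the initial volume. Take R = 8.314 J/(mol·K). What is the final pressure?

P₁ = nRT₁/V₁ = 4.17×8.314×295/38.1 = 268 kPa.
Adiabatic: TV^(γ−1) = const ⇒ T₂ = 295×(0.234)^0.290 = 194 K; PV^γ = const ⇒ P₂ = 41.1 kPa.

41.1 kPa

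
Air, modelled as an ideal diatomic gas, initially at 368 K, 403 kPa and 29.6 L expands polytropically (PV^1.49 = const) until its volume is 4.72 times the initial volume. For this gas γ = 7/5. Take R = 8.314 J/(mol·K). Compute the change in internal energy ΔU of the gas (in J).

n = P₁V₁/(RT₁) = 403×29.6/(8.314×368) = 3.90 mol.
Polytropic n=1.49: T₂ = T₁(V₁/V₂)^(n−1) = 368×(0.212)^0.49 = 172 K; P₂ = P₁(V₁/V₂)^n = 39.9 kPa.
For an ideal gas ΔU = nCvΔT with Cv = (5/2)R = 20.8 J/(mol·K).
ΔU = 3.90×20.8×(172−368) = -15900 J.

-15900 J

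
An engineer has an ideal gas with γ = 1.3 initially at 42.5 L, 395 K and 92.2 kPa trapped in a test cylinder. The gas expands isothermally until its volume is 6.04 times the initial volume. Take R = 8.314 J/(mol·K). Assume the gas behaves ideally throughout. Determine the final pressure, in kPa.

15.3 kPa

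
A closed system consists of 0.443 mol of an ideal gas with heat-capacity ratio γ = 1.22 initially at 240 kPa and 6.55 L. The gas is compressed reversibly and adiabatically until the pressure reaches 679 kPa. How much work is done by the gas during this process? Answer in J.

T₁ = P₁V₁/(nR) = 240×6.55/(0.443×8.314) = 427 K.
Adiabatic: T₂/T₁ = (P₂/P₁)^((γ−1)/γ) ⇒ T₂ = 427×(2.83)^0.180 = 515 K; V₂ = 2.79 L.
ΔU = nCvΔT = 0.443×37.8×(515−427) = 1470 J.
Q = 0 for an adiabatic process, so W = −ΔU = -1470 J.

-1470 J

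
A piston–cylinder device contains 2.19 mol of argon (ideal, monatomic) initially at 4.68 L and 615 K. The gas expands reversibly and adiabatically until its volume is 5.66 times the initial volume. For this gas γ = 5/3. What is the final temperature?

194 K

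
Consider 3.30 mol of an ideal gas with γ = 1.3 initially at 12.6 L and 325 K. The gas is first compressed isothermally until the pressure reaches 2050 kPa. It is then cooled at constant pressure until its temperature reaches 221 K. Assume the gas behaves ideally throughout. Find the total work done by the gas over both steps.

-12300 J

P₁ = nRT₁/V₁ = 3.30×8.314×325/12.6 = 708 kPa.
Step 1 — Isothermal: T stays 325 K; PV = const ⇒ V₂ = 4.35 L, P₂ = 2050 kPa.
ΔU = 0 (ideal gas, T constant).
W = nRT ln(V₂/V₁) = 3.30×8.314×325×ln(0.345) = -9480 J.
Q = ΔU + W = -9480 J.
State after step 1: P = 2050 kPa, V = 4.35 L, T = 325 K.
Step 2 — Isobaric: P stays 2050 kPa; V/T = const ⇒ T₂ = 221 K, V₂ = 2.96 L.
W = PΔV = 2050×(2.96−4.35) kPa·L = -2850 J.
ΔU = nCvΔT = 3.30×27.7×(221−325) = -9510 J.
Q = ΔU + W = nCpΔT = -12400 J.
Net over both steps: W = -12300 J, Q = -21800 J, ΔU = -9510 J.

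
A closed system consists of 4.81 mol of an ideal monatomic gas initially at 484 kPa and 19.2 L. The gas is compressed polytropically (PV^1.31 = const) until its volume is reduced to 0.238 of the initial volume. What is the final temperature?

T₁ = P₁V₁/(nR) = 484×19.2/(4.81×8.314) = 232 K.
Polytropic n=1.31: T₂ = T₁(V₁/V₂)^(n−1) = 232×(4.20)^0.31 = 363 K; P₂ = P₁(V₁/V₂)^n = 3170 kPa.

363 K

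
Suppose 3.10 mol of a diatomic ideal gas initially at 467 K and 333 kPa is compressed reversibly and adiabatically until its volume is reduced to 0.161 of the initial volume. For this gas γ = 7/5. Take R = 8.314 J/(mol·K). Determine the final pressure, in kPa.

4290 kPa

V₁ = nRT₁/P₁ = 3.10×8.314×467/333 = 36.1 L.
Adiabatic: TV^(γ−1) = const ⇒ T₂ = 467×(6.21)^0.400 = 970 K; PV^γ = const ⇒ P₂ = 4290 kPa.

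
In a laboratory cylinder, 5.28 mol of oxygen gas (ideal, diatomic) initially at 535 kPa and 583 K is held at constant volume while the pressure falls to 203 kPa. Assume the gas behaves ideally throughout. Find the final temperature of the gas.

221 K

V₁ = nRT₁/P₁ = 5.28×8.314×583/535 = 47.8 L.
Isochoric: V stays 47.8 L; P/T = const ⇒ T₂ = 221 K, P₂ = 203 kPa.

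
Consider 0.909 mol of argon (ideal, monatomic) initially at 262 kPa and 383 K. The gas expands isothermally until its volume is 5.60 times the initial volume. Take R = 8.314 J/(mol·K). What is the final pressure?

46.8 kPa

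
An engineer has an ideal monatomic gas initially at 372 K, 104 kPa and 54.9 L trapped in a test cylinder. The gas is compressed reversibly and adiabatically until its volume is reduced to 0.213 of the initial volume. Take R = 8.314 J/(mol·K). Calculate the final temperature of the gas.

Adiabatic: TV^(γ−1) = const ⇒ T₂ = 372×(4.69)^0.667 = 1040 K; PV^γ = const ⇒ P₂ = 1370 kPa.

1040 K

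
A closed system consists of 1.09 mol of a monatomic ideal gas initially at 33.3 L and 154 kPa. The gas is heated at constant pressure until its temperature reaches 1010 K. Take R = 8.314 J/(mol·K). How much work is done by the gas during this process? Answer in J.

4020 J

T₁ = P₁V₁/(nR) = 154×33.3/(1.09×8.314) = 566 K.
Isobaric: P stays 154 kPa; V/T = const ⇒ T₂ = 1010 K, V₂ = 59.4 L.
W = PΔV = 154×(59.4−33.3) kPa·L = 4020 J.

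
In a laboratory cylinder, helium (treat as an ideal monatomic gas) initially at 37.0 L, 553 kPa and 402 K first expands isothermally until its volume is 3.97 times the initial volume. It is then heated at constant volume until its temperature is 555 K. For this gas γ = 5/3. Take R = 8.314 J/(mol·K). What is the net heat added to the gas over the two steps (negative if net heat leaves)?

39900 J

n = P₁V₁/(RT₁) = 553×37.0/(8.314×402) = 6.12 mol.
Step 1 — Isothermal: T stays 402 K; PV = const ⇒ V₂ = 147 L, P₂ = 139 kPa.
ΔU = 0 (ideal gas, T constant).
W = nRT ln(V₂/V₁) = 6.12×8.314×402×ln(3.97) = 28200 J.
Q = ΔU + W = 28200 J.
State after step 1: P = 139 kPa, V = 147 L, T = 402 K.
Step 2 — Isochoric: V stays 147 L; P/T = const ⇒ T₂ = 555 K, P₂ = 192 kPa.
W = 0 (no volume change).
ΔU = nCvΔT = 6.12×12.5×(555−402) = 11700 J.
Q = ΔU = 11700 J.
Net over both steps: W = 28200 J, Q = 39900 J, ΔU = 11700 J.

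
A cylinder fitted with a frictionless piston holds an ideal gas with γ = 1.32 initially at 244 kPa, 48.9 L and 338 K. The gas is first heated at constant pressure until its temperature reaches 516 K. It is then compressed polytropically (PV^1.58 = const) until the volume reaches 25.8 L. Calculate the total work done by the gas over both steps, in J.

n = P₁V₁/(RT₁) = 244×48.9/(8.314×338) = 4.25 mol.
Step 1 — Isobaric: P stays 244 kPa; V/T = const ⇒ T₂ = 516 K, V₂ = 74.7 L.
W = PΔV = 244×(74.7−48.9) kPa·L = 6280 J.
ΔU = nCvΔT = 4.25×26.0×(516−338) = 19600 J.
Q = ΔU + W = nCpΔT = 25900 J.
State after step 1: P = 244 kPa, V = 74.7 L, T = 516 K.
Step 2 — Polytropic n=1.58: T₂ = T₁(V₁/V₂)^(n−1) = 516×(2.89)^0.58 = 956 K; P₂ = P₁(V₁/V₂)^n = 1310 kPa.
W = (P₁V₁−P₂V₂)/(n−1) = (244×74.7−1310×25.8)/0.58 = -26800 J.
ΔU = nCvΔT = 4.25×26.0×(956−516) = 48500 J.
Q = ΔU + W = 21700 J.
Net over both steps: W = -20500 J, Q = 47700 J, ΔU = 68100 J.

-20500 J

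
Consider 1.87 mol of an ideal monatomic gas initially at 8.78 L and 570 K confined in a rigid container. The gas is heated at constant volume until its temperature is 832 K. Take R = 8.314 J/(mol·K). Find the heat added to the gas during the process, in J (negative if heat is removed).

P₁ = nRT₁/V₁ = 1.87×8.314×570/8.78 = 1010 kPa.
Isochoric: V stays 8.78 L; P/T = const ⇒ T₂ = 832 K, P₂ = 1470 kPa.
W = 0 (no volume change).
ΔU = nCvΔT = 1.87×12.5×(832−570) = 6110 J.
Q = ΔU = 6110 J.

6110 J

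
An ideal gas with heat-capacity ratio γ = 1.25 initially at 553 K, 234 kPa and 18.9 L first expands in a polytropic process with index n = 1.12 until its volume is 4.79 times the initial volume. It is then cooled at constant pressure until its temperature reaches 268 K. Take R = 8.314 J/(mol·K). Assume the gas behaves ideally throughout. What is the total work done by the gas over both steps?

n = P₁V₁/(RT₁) = 234×18.9/(8.314×553) = 0.962 mol.
Step 1 — Polytropic n=1.12: T₂ = T₁(V₁/V₂)^(n−1) = 553×(0.209)^0.12 = 458 K; P₂ = P₁(V₁/V₂)^n = 40.5 kPa.
W = (P₁V₁−P₂V₂)/(n−1) = (234×18.9−40.5×90.5)/0.12 = 6320 J.
ΔU = nCvΔT = 0.962×33.3×(458−553) = -3030 J.
Q = ΔU + W = 3280 J.
State after step 1: P = 40.5 kPa, V = 90.5 L, T = 458 K.
Step 2 — Isobaric: P stays 40.5 kPa; V/T = const ⇒ T₂ = 268 K, V₂ = 52.9 L.
W = PΔV = 40.5×(52.9−90.5) kPa·L = -1520 J.
ΔU = nCvΔT = 0.962×33.3×(268−458) = -6090 J.
Q = ΔU + W = nCpΔT = -7610 J.
Net over both steps: W = 4790 J, Q = -4320 J, ΔU = -9120 J.

4790 J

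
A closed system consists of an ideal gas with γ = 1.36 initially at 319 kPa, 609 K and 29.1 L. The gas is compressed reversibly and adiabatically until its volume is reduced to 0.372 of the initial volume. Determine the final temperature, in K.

Adiabatic: TV^(γ−1) = const ⇒ T₂ = 609×(2.69)^0.360 = 869 K; PV^γ = const ⇒ P₂ = 1220 kPa.

869 K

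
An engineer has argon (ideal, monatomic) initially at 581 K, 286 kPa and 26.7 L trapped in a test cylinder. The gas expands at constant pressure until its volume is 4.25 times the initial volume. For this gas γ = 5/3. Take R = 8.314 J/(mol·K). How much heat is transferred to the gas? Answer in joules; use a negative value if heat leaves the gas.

62000 J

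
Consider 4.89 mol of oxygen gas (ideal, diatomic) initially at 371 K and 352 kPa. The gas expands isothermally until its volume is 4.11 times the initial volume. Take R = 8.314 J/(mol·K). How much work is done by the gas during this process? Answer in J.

V₁ = nRT₁/P₁ = 4.89×8.314×371/352 = 42.8 L.
Isothermal: T stays 371 K; PV = const ⇒ V₂ = 176 L, P₂ = 85.6 kPa.
W = nRT ln(V₂/V₁) = 4.89×8.314×371×ln(4.11) = 21300 J.

21300 J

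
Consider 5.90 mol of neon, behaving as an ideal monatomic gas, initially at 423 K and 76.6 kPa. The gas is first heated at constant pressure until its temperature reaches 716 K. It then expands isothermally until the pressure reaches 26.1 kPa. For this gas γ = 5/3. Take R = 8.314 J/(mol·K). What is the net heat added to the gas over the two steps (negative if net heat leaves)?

73700 J

V₁ = nRT₁/P₁ = 5.90×8.314×423/76.6 = 271 L.
Step 1 — Isobaric: P stays 76.6 kPa; V/T = const ⇒ T₂ = 716 K, V₂ = 459 L.
W = PΔV = 76.6×(459−271) kPa·L = 14400 J.
ΔU = nCvΔT = 5.90×12.5×(716−423) = 21600 J.
Q = ΔU + W = nCpΔT = 35900 J.
State after step 1: P = 76.6 kPa, V = 459 L, T = 716 K.
Step 2 — Isothermal: T stays 716 K; PV = const ⇒ V₂ = 1350 L, P₂ = 26.1 kPa.
ΔU = 0 (ideal gas, T constant).
W = nRT ln(V₂/V₁) = 5.90×8.314×716×ln(2.93) = 37800 J.
Q = ΔU + W = 37800 J.
Net over both steps: W = 52200 J, Q = 73700 J, ΔU = 21600 J.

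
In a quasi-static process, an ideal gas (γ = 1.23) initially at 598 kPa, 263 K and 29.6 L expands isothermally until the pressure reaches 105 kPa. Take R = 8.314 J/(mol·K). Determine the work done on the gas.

n = P₁V₁/(RT₁) = 598×29.6/(8.314×263) = 8.10 mol.
Isothermal: T stays 263 K; PV = const ⇒ V₂ = 169 L, P₂ = 105 kPa.
W = nRT ln(V₂/V₁) = 8.10×8.314×263×ln(5.70) = 30800 J.
Work done on the gas = −W_by = -30800 J.

-30800 J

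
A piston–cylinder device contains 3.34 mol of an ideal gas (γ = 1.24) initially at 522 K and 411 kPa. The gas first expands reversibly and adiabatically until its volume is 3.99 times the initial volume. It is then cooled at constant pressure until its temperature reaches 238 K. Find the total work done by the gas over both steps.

13300 J

V₁ = nRT₁/P₁ = 3.34×8.314×522/411 = 35.3 L.
Step 1 — Adiabatic: TV^(γ−1) = const ⇒ T₂ = 522×(0.251)^0.240 = 374 K; PV^γ = const ⇒ P₂ = 73.9 kPa.
ΔU = nCvΔT = 3.34×34.6×(374−522) = -17100 J.
Q = 0 for an adiabatic process, so W = −ΔU = 17100 J.
State after step 1: P = 73.9 kPa, V = 141 L, T = 374 K.
Step 2 — Isobaric: P stays 73.9 kPa; V/T = const ⇒ T₂ = 238 K, V₂ = 89.4 L.
W = PΔV = 73.9×(89.4−141) kPa·L = -3790 J.
ΔU = nCvΔT = 3.34×34.6×(238−374) = -15800 J.
Q = ΔU + W = nCpΔT = -19600 J.
Net over both steps: W = 13300 J, Q = -19600 J, ΔU = -32900 J.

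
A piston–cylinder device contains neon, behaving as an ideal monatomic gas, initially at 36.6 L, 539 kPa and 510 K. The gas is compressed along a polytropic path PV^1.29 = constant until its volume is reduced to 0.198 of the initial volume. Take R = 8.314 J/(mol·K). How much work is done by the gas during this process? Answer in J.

n = P₁V₁/(RT₁) = 539×36.6/(8.314×510) = 4.65 mol.
Polytropic n=1.29: T₂ = T₁(V₁/V₂)^(n−1) = 510×(5.05)^0.29 = 816 K; P₂ = P₁(V₁/V₂)^n = 4350 kPa.
W = (P₁V₁−P₂V₂)/(n−1) = (539×36.6−4350×7.25)/0.29 = -40800 J.

-40800 J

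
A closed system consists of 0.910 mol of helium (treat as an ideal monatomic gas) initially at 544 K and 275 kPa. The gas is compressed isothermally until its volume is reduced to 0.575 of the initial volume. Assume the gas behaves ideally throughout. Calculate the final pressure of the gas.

478 kPa

V₁ = nRT₁/P₁ = 0.910×8.314×544/275 = 15.0 L.
Isothermal: T stays 544 K; PV = const ⇒ V₂ = 8.61 L, P₂ = 478 kPa.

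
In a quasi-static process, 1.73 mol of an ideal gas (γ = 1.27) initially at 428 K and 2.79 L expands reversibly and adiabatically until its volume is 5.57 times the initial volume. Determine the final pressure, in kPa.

P₁ = nRT₁/V₁ = 1.73×8.314×428/2.79 = 2210 kPa.
Adiabatic: TV^(γ−1) = const ⇒ T₂ = 428×(0.180)^0.270 = 269 K; PV^γ = const ⇒ P₂ = 249 kPa.

249 kPa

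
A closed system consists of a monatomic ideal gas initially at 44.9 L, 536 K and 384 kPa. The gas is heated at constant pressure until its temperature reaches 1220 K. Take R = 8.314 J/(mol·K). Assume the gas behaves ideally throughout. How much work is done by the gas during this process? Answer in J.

22000 J

n = P₁V₁/(RT₁) = 384×44.9/(8.314×536) = 3.87 mol.
Isobaric: P stays 384 kPa; V/T = const ⇒ T₂ = 1220 K, V₂ = 102 L.
W = PΔV = 384×(102−44.9) kPa·L = 22000 J.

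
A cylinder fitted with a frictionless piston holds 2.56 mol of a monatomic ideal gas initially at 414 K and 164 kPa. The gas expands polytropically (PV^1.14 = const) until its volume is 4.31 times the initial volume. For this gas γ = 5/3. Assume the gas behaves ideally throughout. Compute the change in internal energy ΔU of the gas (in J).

-2440 J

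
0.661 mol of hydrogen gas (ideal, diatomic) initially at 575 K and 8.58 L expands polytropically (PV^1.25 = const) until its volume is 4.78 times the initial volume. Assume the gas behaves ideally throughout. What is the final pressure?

52.1 kPa

P₁ = nRT₁/V₁ = 0.661×8.314×575/8.58 = 368 kPa.
Polytropic n=1.25: T₂ = T₁(V₁/V₂)^(n−1) = 575×(0.209)^0.25 = 389 K; P₂ = P₁(V₁/V₂)^n = 52.1 kPa.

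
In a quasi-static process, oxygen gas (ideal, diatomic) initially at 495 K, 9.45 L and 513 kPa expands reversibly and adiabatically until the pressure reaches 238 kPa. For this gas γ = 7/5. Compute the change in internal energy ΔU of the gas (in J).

-2390 J

n = P₁V₁/(RT₁) = 513×9.45/(8.314×495) = 1.18 mol.
Adiabatic: T₂/T₁ = (P₂/P₁)^((γ−1)/γ) ⇒ T₂ = 495×(0.464)^0.286 = 397 K; V₂ = 16.4 L.
For an ideal gas ΔU = nCvΔT with Cv = (5/2)R = 20.8 J/(mol·K).
ΔU = 1.18×20.8×(397−495) = -2390 J.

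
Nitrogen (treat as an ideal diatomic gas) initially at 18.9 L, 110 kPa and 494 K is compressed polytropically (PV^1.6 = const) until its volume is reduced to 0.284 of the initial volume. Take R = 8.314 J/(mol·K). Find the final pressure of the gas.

Polytropic n=1.6: T₂ = T₁(V₁/V₂)^(n−1) = 494×(3.52)^0.60 = 1050 K; P₂ = P₁(V₁/V₂)^n = 824 kPa.

824 kPa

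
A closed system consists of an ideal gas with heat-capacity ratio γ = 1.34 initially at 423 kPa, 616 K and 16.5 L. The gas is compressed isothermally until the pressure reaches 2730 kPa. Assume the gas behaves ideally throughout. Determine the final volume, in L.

2.56 L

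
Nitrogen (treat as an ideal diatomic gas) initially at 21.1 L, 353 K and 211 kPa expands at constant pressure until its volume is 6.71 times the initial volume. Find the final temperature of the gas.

Isobaric: P stays 211 kPa; V/T = const ⇒ T₂ = 2370 K, V₂ = 142 L.

2370 K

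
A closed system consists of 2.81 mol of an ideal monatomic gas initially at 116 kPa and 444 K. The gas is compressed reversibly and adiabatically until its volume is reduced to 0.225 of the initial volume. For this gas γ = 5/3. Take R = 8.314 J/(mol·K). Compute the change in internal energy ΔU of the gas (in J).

V₁ = nRT₁/P₁ = 2.81×8.314×444/116 = 89.4 L.
Adiabatic: TV^(γ−1) = const ⇒ T₂ = 444×(4.44)^0.667 = 1200 K; PV^γ = const ⇒ P₂ = 1390 kPa.
For an ideal gas ΔU = nCvΔT with Cv = (3/2)R = 12.5 J/(mol·K).
ΔU = 2.81×12.5×(1200−444) = 26500 J.

26500 J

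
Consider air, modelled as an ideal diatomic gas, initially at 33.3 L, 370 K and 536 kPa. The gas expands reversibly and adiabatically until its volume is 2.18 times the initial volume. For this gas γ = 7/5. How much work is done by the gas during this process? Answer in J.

n = P₁V₁/(RT₁) = 536×33.3/(8.314×370) = 5.80 mol.
Adiabatic: TV^(γ−1) = const ⇒ T₂ = 370×(0.459)^0.400 = 271 K; PV^γ = const ⇒ P₂ = 180 kPa.
ΔU = nCvΔT = 5.80×20.8×(271−370) = -12000 J.
Q = 0 for an adiabatic process, so W = −ΔU = 12000 J.

12000 J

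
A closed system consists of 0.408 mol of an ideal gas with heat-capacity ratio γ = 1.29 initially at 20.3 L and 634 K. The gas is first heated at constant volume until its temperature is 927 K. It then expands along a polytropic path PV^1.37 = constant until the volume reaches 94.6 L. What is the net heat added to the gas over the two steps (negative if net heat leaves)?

2410 J

P₁ = nRT₁/V₁ = 0.408×8.314×634/20.3 = 106 kPa.
Step 1 — Isochoric: V stays 20.3 L; P/T = const ⇒ T₂ = 927 K, P₂ = 155 kPa.
W = 0 (no volume change).
ΔU = nCvΔT = 0.408×28.7×(927−634) = 3430 J.
Q = ΔU = 3430 J.
State after step 1: P = 155 kPa, V = 20.3 L, T = 927 K.
Step 2 — Polytropic n=1.37: T₂ = T₁(V₁/V₂)^(n−1) = 927×(0.215)^0.37 = 525 K; P₂ = P₁(V₁/V₂)^n = 18.8 kPa.
W = (P₁V₁−P₂V₂)/(n−1) = (155×20.3−18.8×94.6)/0.37 = 3690 J.
ΔU = nCvΔT = 0.408×28.7×(525−927) = -4710 J.
Q = ΔU + W = -1020 J.
Net over both steps: W = 3690 J, Q = 2410 J, ΔU = -1280 J.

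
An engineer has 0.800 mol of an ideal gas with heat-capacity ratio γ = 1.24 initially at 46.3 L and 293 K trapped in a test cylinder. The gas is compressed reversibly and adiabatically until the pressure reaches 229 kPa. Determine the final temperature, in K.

407 K

P₁ = nRT₁/V₁ = 0.800×8.314×293/46.3 = 42.1 kPa.
Adiabatic: T₂/T₁ = (P₂/P₁)^((γ−1)/γ) ⇒ T₂ = 293×(5.44)^0.194 = 407 K; V₂ = 11.8 L.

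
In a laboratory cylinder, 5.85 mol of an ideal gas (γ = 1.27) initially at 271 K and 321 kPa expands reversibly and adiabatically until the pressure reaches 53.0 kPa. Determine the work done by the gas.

15500 J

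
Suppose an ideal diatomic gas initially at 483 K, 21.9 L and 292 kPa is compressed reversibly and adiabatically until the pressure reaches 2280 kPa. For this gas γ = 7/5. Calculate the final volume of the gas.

5.05 L

Adiabatic: T₂/T₁ = (P₂/P₁)^((γ−1)/γ) ⇒ T₂ = 483×(7.81)^0.286 = 869 K; V₂ = 5.05 L.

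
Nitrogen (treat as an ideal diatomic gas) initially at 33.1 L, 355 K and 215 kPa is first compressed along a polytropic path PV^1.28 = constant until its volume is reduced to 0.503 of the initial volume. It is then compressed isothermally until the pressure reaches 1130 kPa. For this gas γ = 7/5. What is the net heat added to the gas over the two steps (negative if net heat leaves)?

-8340 J

n = P₁V₁/(RT₁) = 215×33.1/(8.314×355) = 2.41 mol.
Step 1 — Polytropic n=1.28: T₂ = T₁(V₁/V₂)^(n−1) = 355×(1.99)^0.28 = 430 K; P₂ = P₁(V₁/V₂)^n = 518 kPa.
W = (P₁V₁−P₂V₂)/(n−1) = (215×33.1−518×16.6)/0.28 = -5390 J.
ΔU = nCvΔT = 2.41×20.8×(430−355) = 3770 J.
Q = ΔU + W = -1620 J.
State after step 1: P = 518 kPa, V = 16.6 L, T = 430 K.
Step 2 — Isothermal: T stays 430 K; PV = const ⇒ V₂ = 7.63 L, P₂ = 1130 kPa.
ΔU = 0 (ideal gas, T constant).
W = nRT ln(V₂/V₁) = 2.41×8.314×430×ln(0.459) = -6730 J.
Q = ΔU + W = -6730 J.
Net over both steps: W = -12100 J, Q = -8340 J, ΔU = 3770 J.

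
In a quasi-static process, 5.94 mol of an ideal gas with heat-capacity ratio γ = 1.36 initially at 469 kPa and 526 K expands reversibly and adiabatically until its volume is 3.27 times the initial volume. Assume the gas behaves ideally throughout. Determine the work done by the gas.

V₁ = nRT₁/P₁ = 5.94×8.314×526/469 = 55.4 L.
Adiabatic: TV^(γ−1) = const ⇒ T₂ = 526×(0.306)^0.360 = 343 K; PV^γ = const ⇒ P₂ = 93.6 kPa.
ΔU = nCvΔT = 5.94×23.1×(343−526) = -25100 J.
Q = 0 for an adiabatic process, so W = −ΔU = 25100 J.

25100 J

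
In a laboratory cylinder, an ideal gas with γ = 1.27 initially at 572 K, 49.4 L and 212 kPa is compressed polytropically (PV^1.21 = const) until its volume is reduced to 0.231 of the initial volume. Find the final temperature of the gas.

Polytropic n=1.21: T₂ = T₁(V₁/V₂)^(n−1) = 572×(4.33)^0.21 = 778 K; P₂ = P₁(V₁/V₂)^n = 1250 kPa.

778 K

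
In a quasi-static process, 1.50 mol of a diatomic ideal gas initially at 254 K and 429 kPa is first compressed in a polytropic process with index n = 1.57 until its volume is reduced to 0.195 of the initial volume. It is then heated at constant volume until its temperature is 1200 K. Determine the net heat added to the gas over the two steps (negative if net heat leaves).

20900 J

V₁ = nRT₁/P₁ = 1.50×8.314×254/429 = 7.38 L.
Step 1 — Polytropic n=1.57: T₂ = T₁(V₁/V₂)^(n−1) = 254×(5.13)^0.57 = 645 K; P₂ = P₁(V₁/V₂)^n = 5590 kPa.
W = (P₁V₁−P₂V₂)/(n−1) = (429×7.38−5590×1.44)/0.57 = -8550 J.
ΔU = nCvΔT = 1.50×20.8×(645−254) = 12200 J.
Q = ΔU + W = 3640 J.
State after step 1: P = 5590 kPa, V = 1.44 L, T = 645 K.
Step 2 — Isochoric: V stays 1.44 L; P/T = const ⇒ T₂ = 1200 K, P₂ = 10400 kPa.
W = 0 (no volume change).
ΔU = nCvΔT = 1.50×20.8×(1200−645) = 17300 J.
Q = ΔU = 17300 J.
Net over both steps: W = -8550 J, Q = 20900 J, ΔU = 29500 J.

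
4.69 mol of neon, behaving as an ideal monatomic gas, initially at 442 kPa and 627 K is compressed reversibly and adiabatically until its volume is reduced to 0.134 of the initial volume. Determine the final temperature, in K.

V₁ = nRT₁/P₁ = 4.69×8.314×627/442 = 55.3 L.
Adiabatic: TV^(γ−1) = const ⇒ T₂ = 627×(7.46)^0.667 = 2390 K; PV^γ = const ⇒ P₂ = 12600 kPa.

2390 K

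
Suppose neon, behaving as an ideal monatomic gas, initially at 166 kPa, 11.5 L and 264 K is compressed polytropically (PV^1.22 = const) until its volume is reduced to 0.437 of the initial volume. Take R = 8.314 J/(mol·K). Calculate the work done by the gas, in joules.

n = P₁V₁/(RT₁) = 166×11.5/(8.314×264) = 0.870 mol.
Polytropic n=1.22: T₂ = T₁(V₁/V₂)^(n−1) = 264×(2.29)^0.22 = 317 K; P₂ = P₁(V₁/V₂)^n = 456 kPa.
W = (P₁V₁−P₂V₂)/(n−1) = (166×11.5−456×5.03)/0.22 = -1730 J.

-1730 J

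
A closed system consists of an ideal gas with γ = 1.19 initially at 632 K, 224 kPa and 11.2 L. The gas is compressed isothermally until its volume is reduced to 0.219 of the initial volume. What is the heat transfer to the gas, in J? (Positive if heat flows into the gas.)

n = P₁V₁/(RT₁) = 224×11.2/(8.314×632) = 0.477 mol.
Isothermal: T stays 632 K; PV = const ⇒ V₂ = 2.45 L, P₂ = 1020 kPa.
ΔU = 0 (ideal gas, T constant).
W = nRT ln(V₂/V₁) = 0.477×8.314×632×ln(0.219) = -3810 J.
Q = ΔU + W = -3810 J.

-3810 J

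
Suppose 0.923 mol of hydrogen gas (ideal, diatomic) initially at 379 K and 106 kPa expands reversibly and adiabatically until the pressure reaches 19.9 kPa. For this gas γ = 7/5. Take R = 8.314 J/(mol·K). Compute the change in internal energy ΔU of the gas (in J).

V₁ = nRT₁/P₁ = 0.923×8.314×379/106 = 27.4 L.
Adiabatic: T₂/T₁ = (P₂/P₁)^((γ−1)/γ) ⇒ T₂ = 379×(0.188)^0.286 = 235 K; V₂ = 90.6 L.
For an ideal gas ΔU = nCvΔT with Cv = (5/2)R = 20.8 J/(mol·K).
ΔU = 0.923×20.8×(235−379) = -2760 J.

-2760 J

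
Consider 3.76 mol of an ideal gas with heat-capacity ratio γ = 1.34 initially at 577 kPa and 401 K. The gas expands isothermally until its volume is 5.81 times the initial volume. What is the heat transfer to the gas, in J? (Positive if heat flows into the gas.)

V₁ = nRT₁/P₁ = 3.76×8.314×401/577 = 21.7 L.
Isothermal: T stays 401 K; PV = const ⇒ V₂ = 126 L, P₂ = 99.3 kPa.
ΔU = 0 (ideal gas, T constant).
W = nRT ln(V₂/V₁) = 3.76×8.314×401×ln(5.81) = 22100 J.
Q = ΔU + W = 22100 J.

22100 J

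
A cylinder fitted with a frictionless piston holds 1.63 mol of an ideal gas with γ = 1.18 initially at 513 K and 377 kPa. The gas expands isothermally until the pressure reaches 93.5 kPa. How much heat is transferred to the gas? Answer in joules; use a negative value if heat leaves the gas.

V₁ = nRT₁/P₁ = 1.63×8.314×513/377 = 18.4 L.
Isothermal: T stays 513 K; PV = const ⇒ V₂ = 74.4 L, P₂ = 93.5 kPa.
ΔU = 0 (ideal gas, T constant).
W = nRT ln(V₂/V₁) = 1.63×8.314×513×ln(4.03) = 9690 J.
Q = ΔU + W = 9690 J.

9690 J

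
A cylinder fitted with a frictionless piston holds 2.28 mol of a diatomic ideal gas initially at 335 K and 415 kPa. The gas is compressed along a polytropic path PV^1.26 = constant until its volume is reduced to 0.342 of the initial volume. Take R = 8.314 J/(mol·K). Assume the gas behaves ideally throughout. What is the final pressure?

V₁ = nRT₁/P₁ = 2.28×8.314×335/415 = 15.3 L.
Polytropic n=1.26: T₂ = T₁(V₁/V₂)^(n−1) = 335×(2.92)^0.26 = 443 K; P₂ = P₁(V₁/V₂)^n = 1600 kPa.

1600 kPa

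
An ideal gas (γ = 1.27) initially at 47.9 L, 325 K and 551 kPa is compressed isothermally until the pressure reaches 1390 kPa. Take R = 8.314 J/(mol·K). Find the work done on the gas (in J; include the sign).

24400 J

n = P₁V₁/(RT₁) = 551×47.9/(8.314×325) = 9.77 mol.
Isothermal: T stays 325 K; PV = const ⇒ V₂ = 19.0 L, P₂ = 1390 kPa.
W = nRT ln(V₂/V₁) = 9.77×8.314×325×ln(0.396) = -24400 J.
Work done on the gas = −W_by = 24400 J.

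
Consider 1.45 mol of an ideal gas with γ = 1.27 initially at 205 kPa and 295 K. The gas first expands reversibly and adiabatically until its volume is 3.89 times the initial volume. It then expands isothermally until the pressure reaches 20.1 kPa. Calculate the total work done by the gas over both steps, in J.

V₁ = nRT₁/P₁ = 1.45×8.314×295/205 = 17.3 L.
Step 1 — Adiabatic: TV^(γ−1) = const ⇒ T₂ = 295×(0.257)^0.270 = 204 K; PV^γ = const ⇒ P₂ = 36.5 kPa.
ΔU = nCvΔT = 1.45×30.8×(204−295) = -4040 J.
Q = 0 for an adiabatic process, so W = −ΔU = 4040 J.
State after step 1: P = 36.5 kPa, V = 67.5 L, T = 204 K.
Step 2 — Isothermal: T stays 204 K; PV = const ⇒ V₂ = 123 L, P₂ = 20.1 kPa.
ΔU = 0 (ideal gas, T constant).
W = nRT ln(V₂/V₁) = 1.45×8.314×204×ln(1.82) = 1470 J.
Q = ΔU + W = 1470 J.
Net over both steps: W = 5520 J, Q = 1470 J, ΔU = -4040 J.

5520 J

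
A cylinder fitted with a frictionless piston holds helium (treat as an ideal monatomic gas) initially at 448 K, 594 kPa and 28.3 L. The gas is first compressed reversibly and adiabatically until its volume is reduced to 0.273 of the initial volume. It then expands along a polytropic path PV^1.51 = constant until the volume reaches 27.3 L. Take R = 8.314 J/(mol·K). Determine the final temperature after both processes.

n = P₁V₁/(RT₁) = 594×28.3/(8.314×448) = 4.51 mol.
Step 1 — Adiabatic: TV^(γ−1) = const ⇒ T₂ = 448×(3.66)^0.667 = 1060 K; PV^γ = const ⇒ P₂ = 5170 kPa.
ΔU = nCvΔT = 4.51×12.5×(1060−448) = 34700 J.
Q = 0 for an adiabatic process, so W = −ΔU = -34700 J.
State after step 1: P = 5170 kPa, V = 7.73 L, T = 1060 K.
Step 2 — Polytropic n=1.51: T₂ = T₁(V₁/V₂)^(n−1) = 1060×(0.283)^0.51 = 559 K; P₂ = P₁(V₁/V₂)^n = 769 kPa.
W = (P₁V₁−P₂V₂)/(n−1) = (5170×7.73−769×27.3)/0.51 = 37200 J.
ΔU = nCvΔT = 4.51×12.5×(559−1060) = -28400 J.
Q = ΔU + W = 8740 J.
Net over both steps: W = 2480 J, Q = 8740 J, ΔU = 6260 J.

559 K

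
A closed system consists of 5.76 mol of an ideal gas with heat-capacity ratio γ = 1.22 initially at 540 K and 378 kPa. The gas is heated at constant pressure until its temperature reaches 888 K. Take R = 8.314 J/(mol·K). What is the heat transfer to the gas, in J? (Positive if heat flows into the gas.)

V₁ = nRT₁/P₁ = 5.76×8.314×540/378 = 68.4 L.
Isobaric: P stays 378 kPa; V/T = const ⇒ T₂ = 888 K, V₂ = 113 L.
W = PΔV = 378×(113−68.4) kPa·L = 16700 J.
ΔU = nCvΔT = 5.76×37.8×(888−540) = 75800 J.
Q = ΔU + W = nCpΔT = 92400 J.

92400 J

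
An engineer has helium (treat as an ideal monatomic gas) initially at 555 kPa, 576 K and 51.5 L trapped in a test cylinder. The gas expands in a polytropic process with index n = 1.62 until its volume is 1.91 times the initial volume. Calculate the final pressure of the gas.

195 kPa

Polytropic n=1.62: T₂ = T₁(V₁/V₂)^(n−1) = 576×(0.524)^0.62 = 386 K; P₂ = P₁(V₁/V₂)^n = 195 kPa.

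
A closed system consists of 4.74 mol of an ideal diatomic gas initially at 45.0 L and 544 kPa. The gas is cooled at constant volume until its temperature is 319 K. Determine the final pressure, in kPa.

T₁ = P₁V₁/(nR) = 544×45.0/(4.74×8.314) = 621 K.
Isochoric: V stays 45.0 L; P/T = const ⇒ T₂ = 319 K, P₂ = 279 kPa.

279 kPa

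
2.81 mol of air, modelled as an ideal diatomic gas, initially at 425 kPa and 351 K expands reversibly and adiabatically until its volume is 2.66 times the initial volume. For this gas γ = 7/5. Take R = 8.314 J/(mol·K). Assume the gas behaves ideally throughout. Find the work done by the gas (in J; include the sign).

V₁ = nRT₁/P₁ = 2.81×8.314×351/425 = 19.3 L.
Adiabatic: TV^(γ−1) = const ⇒ T₂ = 351×(0.376)^0.400 = 237 K; PV^γ = const ⇒ P₂ = 108 kPa.
ΔU = nCvΔT = 2.81×20.8×(237−351) = -6640 J.
Q = 0 for an adiabatic process, so W = −ΔU = 6640 J.

6640 J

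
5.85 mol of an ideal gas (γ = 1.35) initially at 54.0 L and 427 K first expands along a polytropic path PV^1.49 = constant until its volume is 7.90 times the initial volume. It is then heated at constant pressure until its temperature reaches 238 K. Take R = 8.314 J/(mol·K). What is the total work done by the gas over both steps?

31000 J

P₁ = nRT₁/V₁ = 5.85×8.314×427/54.0 = 385 kPa.
Step 1 — Polytropic n=1.49: T₂ = T₁(V₁/V₂)^(n−1) = 427×(0.127)^0.49 = 155 K; P₂ = P₁(V₁/V₂)^n = 17.7 kPa.
W = (P₁V₁−P₂V₂)/(n−1) = (385×54.0−17.7×427)/0.49 = 27000 J.
ΔU = nCvΔT = 5.85×23.8×(155−427) = -37800 J.
Q = ΔU + W = -10800 J.
State after step 1: P = 17.7 kPa, V = 427 L, T = 155 K.
Step 2 — Isobaric: P stays 17.7 kPa; V/T = const ⇒ T₂ = 238 K, V₂ = 655 L.
W = PΔV = 17.7×(655−427) kPa·L = 4030 J.
ΔU = nCvΔT = 5.85×23.8×(238−155) = 11500 J.
Q = ΔU + W = nCpΔT = 15600 J.
Net over both steps: W = 31000 J, Q = 4760 J, ΔU = -26300 J.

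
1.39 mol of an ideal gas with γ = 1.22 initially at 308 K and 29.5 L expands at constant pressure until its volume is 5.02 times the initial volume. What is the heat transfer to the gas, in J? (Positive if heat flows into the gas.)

79300 J

P₁ = nRT₁/V₁ = 1.39×8.314×308/29.5 = 121 kPa.
Isobaric: P stays 121 kPa; V/T = const ⇒ T₂ = 1550 K, V₂ = 148 L.
W = PΔV = 121×(148−29.5) kPa·L = 14300 J.
ΔU = nCvΔT = 1.39×37.8×(1550−308) = 65000 J.
Q = ΔU + W = nCpΔT = 79300 J.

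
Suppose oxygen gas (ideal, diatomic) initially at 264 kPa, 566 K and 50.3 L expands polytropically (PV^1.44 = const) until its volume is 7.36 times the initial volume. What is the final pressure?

Polytropic n=1.44: T₂ = T₁(V₁/V₂)^(n−1) = 566×(0.136)^0.44 = 235 K; P₂ = P₁(V₁/V₂)^n = 14.9 kPa.

14.9 kPa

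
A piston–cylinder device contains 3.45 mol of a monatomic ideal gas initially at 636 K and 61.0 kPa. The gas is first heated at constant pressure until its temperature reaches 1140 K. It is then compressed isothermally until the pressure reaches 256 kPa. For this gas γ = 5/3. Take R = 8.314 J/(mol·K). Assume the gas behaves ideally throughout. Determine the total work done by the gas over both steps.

-32400 J

V₁ = nRT₁/P₁ = 3.45×8.314×636/61.0 = 299 L.
Step 1 — Isobaric: P stays 61.0 kPa; V/T = const ⇒ T₂ = 1140 K, V₂ = 536 L.
W = PΔV = 61.0×(536−299) kPa·L = 14500 J.
ΔU = nCvΔT = 3.45×12.5×(1140−636) = 21700 J.
Q = ΔU + W = nCpΔT = 36100 J.
State after step 1: P = 61.0 kPa, V = 536 L, T = 1140 K.
Step 2 — Isothermal: T stays 1140 K; PV = const ⇒ V₂ = 128 L, P₂ = 256 kPa.
ΔU = 0 (ideal gas, T constant).
W = nRT ln(V₂/V₁) = 3.45×8.314×1140×ln(0.238) = -46900 J.
Q = ΔU + W = -46900 J.
Net over both steps: W = -32400 J, Q = -10800 J, ΔU = 21700 J.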